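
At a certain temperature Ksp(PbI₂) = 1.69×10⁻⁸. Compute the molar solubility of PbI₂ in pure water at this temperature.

1.62×10⁻³ M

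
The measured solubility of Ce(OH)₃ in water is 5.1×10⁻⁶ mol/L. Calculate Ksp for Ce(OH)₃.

Ce(OH)₃(s) ⇌ Ce³⁺(aq) + 3 OH⁻(aq)
For each mole of Ce(OH)₃ that dissolves per liter, [Ce³⁺] = s and [OH⁻] = 3s; let s denote this solubility.
Ksp = [Ce³⁺][OH⁻]^3 = s · (3s)^3 = 27s^4
Ksp = 27 × (5.1×10⁻⁶)^4 = 1.8×10⁻²⁰

Ksp = 1.8×10⁻²⁰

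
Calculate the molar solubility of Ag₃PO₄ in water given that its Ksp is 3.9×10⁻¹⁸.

Ag₃PO₄(s) ⇌ 3 Ag⁺(aq) + PO₄³⁻(aq)
For each mole of Ag₃PO₄ that dissolves per liter, [Ag⁺] = 3s and [PO₄³⁻] = s; let s denote this solubility.
Ksp = [Ag⁺]^3[PO₄³⁻] = (3s)^3 · s = 27s^4
27s^4 = 3.9×10⁻¹⁸  ⇒  s^4 = 1.4×10⁻¹⁹
Taking the 4th root, s = 1.9×10⁻⁵ mol/L.

1.9×10⁻⁵ M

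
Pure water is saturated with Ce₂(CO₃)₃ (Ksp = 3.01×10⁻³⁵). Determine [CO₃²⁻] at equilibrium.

Ce₂(CO₃)₃(s) ⇌ 2 Ce³⁺(aq) + 3 CO₃²⁻(aq)
Let s be the molar solubility. Then [Ce³⁺] = 2s and [CO₃²⁻] = 3s.
Ksp = [Ce³⁺]^2[CO₃²⁻]^3 = (2s)^2 · (3s)^3 = 108s^5 = 3.01×10⁻³⁵
s = 4.89×10⁻⁸ mol/L
[CO₃²⁻] = 3s = 1.47×10⁻⁷ mol/L

1.47×10⁻⁷ M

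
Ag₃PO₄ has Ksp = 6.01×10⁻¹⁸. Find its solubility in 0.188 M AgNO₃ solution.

9.04×10⁻¹⁶ M

Ag₃PO₄(s) ⇌ 3 Ag⁺(aq) + PO₄³⁻(aq)
Let s be the solubility of Ag₃PO₄ here. The common ion gives [Ag⁺] ≈ 0.188 M, and [PO₄³⁻] = s.
Ksp = [Ag⁺]^3[PO₄³⁻] = (0.188)^3s
s = 6.01×10⁻¹⁸ / (0.188)^3 = 9.04×10⁻¹⁶
s = 9.04×10⁻¹⁶ M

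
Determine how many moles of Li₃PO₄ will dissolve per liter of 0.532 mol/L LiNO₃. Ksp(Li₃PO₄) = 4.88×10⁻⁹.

3.24×10⁻⁸ M

Li₃PO₄(s) ⇌ 3 Li⁺(aq) + PO₄³⁻(aq)
Let s be the solubility of Li₃PO₄ here. The common ion gives [Li⁺] ≈ 0.532 mol/L, and [PO₄³⁻] = s.
Ksp = [Li⁺]^3[PO₄³⁻] = (0.532)^3s
s = 4.88×10⁻⁹ / (0.532)^3 = 3.24×10⁻⁸
s = 3.24×10⁻⁸ mol/L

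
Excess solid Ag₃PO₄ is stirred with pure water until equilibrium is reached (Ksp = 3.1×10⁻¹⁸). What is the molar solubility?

1.8×10⁻⁵ M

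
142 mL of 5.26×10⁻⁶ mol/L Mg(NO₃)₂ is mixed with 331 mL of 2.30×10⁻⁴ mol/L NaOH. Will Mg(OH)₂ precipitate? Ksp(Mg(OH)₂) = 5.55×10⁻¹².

Total volume after mixing = 142 + 331 = 473 mL.
[Mg²⁺] = (5.26×10⁻⁶)(142)/473 = 1.58×10⁻⁶ mol/L
[OH⁻] = (2.30×10⁻⁴)(331)/473 = 1.61×10⁻⁴ mol/L
Q = [Mg²⁺][OH⁻]^2 = 4.09×10⁻¹⁴
Q < Ksp (4.09×10⁻¹⁴ vs 5.55×10⁻¹²); the solution remains unsaturated and no precipitate forms.

No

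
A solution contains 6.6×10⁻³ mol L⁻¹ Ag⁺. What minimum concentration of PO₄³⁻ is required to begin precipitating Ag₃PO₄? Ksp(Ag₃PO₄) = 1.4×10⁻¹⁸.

The threshold for precipitation is Q = Ksp.
Ag₃PO₄(s) ⇌ 3 Ag⁺(aq) + PO₄³⁻(aq)
Ksp = [Ag⁺]^3[PO₄³⁻] = [PO₄³⁻](6.6×10⁻³)^3
[PO₄³⁻] = 1.4×10⁻¹⁸ / (6.6×10⁻³)^3 = 4.9×10⁻¹²
[PO₄³⁻] = 4.9×10⁻¹² mol L⁻¹

4.9×10⁻¹² M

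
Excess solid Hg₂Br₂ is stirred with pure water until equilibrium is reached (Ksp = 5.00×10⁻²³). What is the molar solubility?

2.32×10⁻⁸ M

Hg₂Br₂(s) ⇌ Hg₂²⁺(aq) + 2 Br⁻(aq)
If s mol/L of Hg₂Br₂ dissolves, [Hg₂²⁺] = s and [Br⁻] = 2s.
Ksp = [Hg₂²⁺][Br⁻]^2 = s · (2s)^2 = 4s^3
4s^3 = 5.00×10⁻²³  ⇒  s^3 = 1.25×10⁻²³
Taking the 3rd root, s = 2.32×10⁻⁸ mol L⁻¹.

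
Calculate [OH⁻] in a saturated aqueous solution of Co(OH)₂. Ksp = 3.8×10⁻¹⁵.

2.0×10⁻⁵ M

Co(OH)₂(s) ⇌ Co²⁺(aq) + 2 OH⁻(aq)
Let s be the molar solubility. Then [Co²⁺] = s and [OH⁻] = 2s.
Ksp = [Co²⁺][OH⁻]^2 = s · (2s)^2 = 4s^3 = 3.8×10⁻¹⁵
s = 9.8×10⁻⁶ M
[OH⁻] = 2s = 2.0×10⁻⁵ M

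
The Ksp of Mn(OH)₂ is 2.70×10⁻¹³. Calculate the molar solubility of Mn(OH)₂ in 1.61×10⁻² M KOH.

Mn(OH)₂(s) ⇌ Mn²⁺(aq) + 2 OH⁻(aq)
With OH⁻ already at 1.61×10⁻² M and s small, take [OH⁻] ≈ 1.61×10⁻² M and [Mn²⁺] = s.
Ksp = [Mn²⁺][OH⁻]^2 = s(1.61×10⁻²)^2
s = 2.70×10⁻¹³ / (1.61×10⁻²)^2 = 1.04×10⁻⁹
s = 1.04×10⁻⁹ M

1.04×10⁻⁹ M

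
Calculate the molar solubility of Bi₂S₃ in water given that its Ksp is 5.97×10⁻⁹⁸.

Bi₂S₃(s) ⇌ 2 Bi³⁺(aq) + 3 S²⁻(aq)
If s mol/L of Bi₂S₃ dissolves, [Bi³⁺] = 2s and [S²⁻] = 3s.
Ksp = [Bi³⁺]^2[S²⁻]^3 = (2s)^2 · (3s)^3 = 108s^5
108s^5 = 5.97×10⁻⁹⁸  ⇒  s^5 = 5.53×10⁻¹⁰⁰
s = (5.53×10⁻¹⁰⁰)^(1/5) = 1.41×10⁻²⁰ M

1.41×10⁻²⁰ M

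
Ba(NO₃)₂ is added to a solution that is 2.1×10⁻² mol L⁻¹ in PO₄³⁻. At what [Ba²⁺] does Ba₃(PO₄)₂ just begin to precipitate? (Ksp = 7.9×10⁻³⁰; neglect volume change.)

2.6×10⁻⁹ M

The threshold for precipitation is Q = Ksp.
Ba₃(PO₄)₂(s) ⇌ 3 Ba²⁺(aq) + 2 PO₄³⁻(aq)
Ksp = [Ba²⁺]^3[PO₄³⁻]^2 = [Ba²⁺]^3(2.1×10⁻²)^2
[Ba²⁺]^3 = 7.9×10⁻³⁰ / (2.1×10⁻²)^2 = 1.8×10⁻²⁶
[Ba²⁺] = 2.6×10⁻⁹ mol L⁻¹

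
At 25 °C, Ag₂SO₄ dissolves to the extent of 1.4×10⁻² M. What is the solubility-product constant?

Ag₂SO₄(s) ⇌ 2 Ag⁺(aq) + SO₄²⁻(aq)
Let s be the molar solubility. Then [Ag⁺] = 2s and [SO₄²⁻] = s.
Ksp = [Ag⁺]^2[SO₄²⁻] = (2s)^2 · s = 4s^3
Ksp = 4 × (1.4×10⁻²)^3 = 1.1×10⁻⁵

Ksp = 1.1×10⁻⁵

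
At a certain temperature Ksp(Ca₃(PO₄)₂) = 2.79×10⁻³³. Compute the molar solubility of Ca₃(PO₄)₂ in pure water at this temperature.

Ca₃(PO₄)₂(s) ⇌ 3 Ca²⁺(aq) + 2 PO₄³⁻(aq)
With molar solubility s: [Ca²⁺] = 3s, [PO₄³⁻] = 2s.
Ksp = [Ca²⁺]^3[PO₄³⁻]^2 = (3s)^3 · (2s)^2 = 108s^5
108s^5 = 2.79×10⁻³³  ⇒  s^5 = 2.58×10⁻³⁵
Taking the 5th root, s = 1.21×10⁻⁷ M.

1.21×10⁻⁷ M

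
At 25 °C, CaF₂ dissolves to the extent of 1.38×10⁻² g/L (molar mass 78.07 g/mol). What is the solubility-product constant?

Ksp = 2.21×10⁻¹¹

s = (1.38×10⁻² g L⁻¹)/(78.07 g mol⁻¹) = 1.7676×10⁻⁴ M
CaF₂(s) ⇌ Ca²⁺(aq) + 2 F⁻(aq)
If s mol/L of CaF₂ dissolves, [Ca²⁺] = s and [F⁻] = 2s.
Ksp = [Ca²⁺][F⁻]^2 = s · (2s)^2 = 4s^3
Ksp = 4 × (1.7676×10⁻⁴)^3 = 2.21×10⁻¹¹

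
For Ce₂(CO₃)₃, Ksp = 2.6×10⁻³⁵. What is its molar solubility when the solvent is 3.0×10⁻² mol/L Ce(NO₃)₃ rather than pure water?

1.0×10⁻¹¹ M

Ce₂(CO₃)₃(s) ⇌ 2 Ce³⁺(aq) + 3 CO₃²⁻(aq)
Ce³⁺ is already present at 3.0×10⁻² mol/L. If s mol/L of Ce₂(CO₃)₃ dissolves, [CO₃²⁻] = 3s while [Ce³⁺] ≈ 3.0×10⁻² mol/L.
Ksp = [Ce³⁺]^2[CO₃²⁻]^3 = (3.0×10⁻²)^2(3s)^3
(3s)^3 = 2.6×10⁻³⁵ / (3.0×10⁻²)^2 = 2.9×10⁻³²
s = 1.0×10⁻¹¹ mol/L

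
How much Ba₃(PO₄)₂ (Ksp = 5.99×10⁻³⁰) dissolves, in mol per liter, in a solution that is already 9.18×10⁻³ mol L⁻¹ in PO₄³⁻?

Ba₃(PO₄)₂(s) ⇌ 3 Ba²⁺(aq) + 2 PO₄³⁻(aq)
Let s be the solubility of Ba₃(PO₄)₂ here. The common ion gives [PO₄³⁻] ≈ 9.18×10⁻³ mol L⁻¹, and [Ba²⁺] = 3s.
Ksp = [Ba²⁺]^3[PO₄³⁻]^2 = (3s)^3(9.18×10⁻³)^2
(3s)^3 = 5.99×10⁻³⁰ / (9.18×10⁻³)^2 = 7.11×10⁻²⁶
s = 1.38×10⁻⁹ mol L⁻¹

1.38×10⁻⁹ M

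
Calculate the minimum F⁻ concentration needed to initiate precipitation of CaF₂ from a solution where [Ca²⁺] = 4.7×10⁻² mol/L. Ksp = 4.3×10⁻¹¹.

3.0×10⁻⁵ M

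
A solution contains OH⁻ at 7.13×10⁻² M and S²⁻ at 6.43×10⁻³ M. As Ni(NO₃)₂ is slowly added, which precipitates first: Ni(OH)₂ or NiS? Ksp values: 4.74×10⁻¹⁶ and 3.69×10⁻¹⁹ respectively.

A salt starts to precipitate once the ion product Q reaches its Ksp.
For Ni(OH)₂: [Ni²⁺] = (Ksp/[OH⁻]^2) = 9.32×10⁻¹⁴ M
For NiS: [Ni²⁺] = (Ksp/[S²⁻]) = 5.74×10⁻¹⁷ M
Since NiS needs less Ni²⁺ to reach saturation, it precipitates first.

NiS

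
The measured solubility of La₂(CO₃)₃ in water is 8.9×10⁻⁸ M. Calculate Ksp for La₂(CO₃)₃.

La₂(CO₃)₃(s) ⇌ 2 La³⁺(aq) + 3 CO₃²⁻(aq)
Let s be the molar solubility. Then [La³⁺] = 2s and [CO₃²⁻] = 3s.
Ksp = [La³⁺]^2[CO₃²⁻]^3 = (2s)^2 · (3s)^3 = 108s^5
Ksp = 108 × (8.9×10⁻⁸)^5 = 6.0×10⁻³⁴

Ksp = 6.0×10⁻³⁴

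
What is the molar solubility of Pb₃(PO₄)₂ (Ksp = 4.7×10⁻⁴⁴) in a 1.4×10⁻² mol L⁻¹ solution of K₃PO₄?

Pb₃(PO₄)₂(s) ⇌ 3 Pb²⁺(aq) + 2 PO₄³⁻(aq)
With PO₄³⁻ already at 1.4×10⁻² mol L⁻¹ and s small, take [PO₄³⁻] ≈ 1.4×10⁻² mol L⁻¹ and [Pb²⁺] = 3s.
Ksp = [Pb²⁺]^3[PO₄³⁻]^2 = (3s)^3(1.4×10⁻²)^2
(3s)^3 = 4.7×10⁻⁴⁴ / (1.4×10⁻²)^2 = 2.4×10⁻⁴⁰
s = 2.1×10⁻¹⁴ mol L⁻¹

2.1×10⁻¹⁴ M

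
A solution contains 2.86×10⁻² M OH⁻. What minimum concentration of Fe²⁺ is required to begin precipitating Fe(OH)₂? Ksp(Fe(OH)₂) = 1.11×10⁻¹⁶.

1.36×10⁻¹³ M

Precipitation of each salt begins when its ion product equals Ksp.
Fe(OH)₂(s) ⇌ Fe²⁺(aq) + 2 OH⁻(aq)
Ksp = [Fe²⁺][OH⁻]^2 = [Fe²⁺](2.86×10⁻²)^2
[Fe²⁺] = 1.11×10⁻¹⁶ / (2.86×10⁻²)^2 = 1.36×10⁻¹³
[Fe²⁺] = 1.36×10⁻¹³ M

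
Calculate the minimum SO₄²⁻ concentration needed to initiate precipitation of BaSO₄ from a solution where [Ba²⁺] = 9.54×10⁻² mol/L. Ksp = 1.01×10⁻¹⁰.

1.06×10⁻⁹ M

Precipitation of each salt begins when its ion product equals Ksp.
BaSO₄(s) ⇌ Ba²⁺(aq) + SO₄²⁻(aq)
Ksp = [Ba²⁺][SO₄²⁻] = [SO₄²⁻](9.54×10⁻²)
[SO₄²⁻] = 1.01×10⁻¹⁰ / (9.54×10⁻²) = 1.06×10⁻⁹
[SO₄²⁻] = 1.06×10⁻⁹ mol/L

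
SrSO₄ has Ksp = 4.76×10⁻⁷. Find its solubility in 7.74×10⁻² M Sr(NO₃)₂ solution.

SrSO₄(s) ⇌ Sr²⁺(aq) + SO₄²⁻(aq)
Sr²⁺ is already present at 7.74×10⁻² M. If s mol/L of SrSO₄ dissolves, [SO₄²⁻] = s while [Sr²⁺] ≈ 7.74×10⁻² M.
Ksp = [Sr²⁺][SO₄²⁻] = (7.74×10⁻²)s
s = 4.76×10⁻⁷ / (7.74×10⁻²) = 6.15×10⁻⁶
s = 6.15×10⁻⁶ M

6.15×10⁻⁶ M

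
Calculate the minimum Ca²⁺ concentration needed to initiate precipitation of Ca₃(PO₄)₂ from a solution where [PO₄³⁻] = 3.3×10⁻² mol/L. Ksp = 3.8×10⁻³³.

Precipitation of each salt begins when its ion product equals Ksp.
Ca₃(PO₄)₂(s) ⇌ 3 Ca²⁺(aq) + 2 PO₄³⁻(aq)
Ksp = [Ca²⁺]^3[PO₄³⁻]^2 = [Ca²⁺]^3(3.3×10⁻²)^2
[Ca²⁺]^3 = 3.8×10⁻³³ / (3.3×10⁻²)^2 = 3.5×10⁻³⁰
[Ca²⁺] = 1.5×10⁻¹⁰ mol/L

1.5×10⁻¹⁰ M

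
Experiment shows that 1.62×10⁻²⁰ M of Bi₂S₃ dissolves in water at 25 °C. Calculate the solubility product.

Ksp = 1.21×10⁻⁹⁷

Bi₂S₃(s) ⇌ 2 Bi³⁺(aq) + 3 S²⁻(aq)
For each mole of Bi₂S₃ that dissolves per liter, [Bi³⁺] = 2s and [S²⁻] = 3s; let s denote this solubility.
Ksp = [Bi³⁺]^2[S²⁻]^3 = (2s)^2 · (3s)^3 = 108s^5
Ksp = 108 × (1.62×10⁻²⁰)^5 = 1.21×10⁻⁹⁷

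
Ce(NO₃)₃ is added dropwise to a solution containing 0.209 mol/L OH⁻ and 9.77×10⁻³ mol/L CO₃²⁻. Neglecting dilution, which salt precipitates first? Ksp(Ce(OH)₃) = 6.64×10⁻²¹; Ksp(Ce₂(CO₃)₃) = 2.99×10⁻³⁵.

Ce(OH)₃

Precipitation of each salt begins when its ion product equals Ksp.
For Ce(OH)₃: [Ce³⁺] = (Ksp/[OH⁻]^3) = 7.27×10⁻¹⁹ mol/L
For Ce₂(CO₃)₃: [Ce³⁺] = (Ksp/[CO₃²⁻]^3)^(1/2) = 5.66×10⁻¹⁵ mol/L
The smaller threshold [Ce³⁺] is reached first, so Ce(OH)₃ precipitates first.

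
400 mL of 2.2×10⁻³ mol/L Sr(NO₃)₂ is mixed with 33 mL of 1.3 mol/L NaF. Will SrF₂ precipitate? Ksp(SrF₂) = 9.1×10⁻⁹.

Total volume after mixing = 400 + 33 = 433 mL.
[Sr²⁺] = (2.2×10⁻³)(400)/433 = 2.0×10⁻³ mol/L
[F⁻] = (1.3)(33)/433 = 9.9×10⁻² mol/L
Q = [Sr²⁺][F⁻]^2 = 2.0×10⁻⁵
Because Q > Ksp (2.0×10⁻⁵ vs 9.1×10⁻⁹), a precipitate of SrF₂ forms.

Yes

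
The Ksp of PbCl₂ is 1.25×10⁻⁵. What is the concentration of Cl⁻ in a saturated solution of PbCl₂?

PbCl₂(s) ⇌ Pb²⁺(aq) + 2 Cl⁻(aq)
For each mole of PbCl₂ that dissolves per liter, [Pb²⁺] = s and [Cl⁻] = 2s; let s denote this solubility.
Ksp = [Pb²⁺][Cl⁻]^2 = s · (2s)^2 = 4s^3 = 1.25×10⁻⁵
s = 1.46×10⁻² mol/L
[Cl⁻] = 2s = 2.92×10⁻² mol/L

2.92×10⁻² M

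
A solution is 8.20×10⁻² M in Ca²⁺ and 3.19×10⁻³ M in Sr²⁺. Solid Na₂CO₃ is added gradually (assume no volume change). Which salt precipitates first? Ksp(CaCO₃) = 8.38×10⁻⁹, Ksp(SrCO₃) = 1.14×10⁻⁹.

CaCO₃

A salt starts to precipitate once the ion product Q reaches its Ksp.
For CaCO₃: [CO₃²⁻] = (Ksp/[Ca²⁺]) = 1.02×10⁻⁷ M
For SrCO₃: [CO₃²⁻] = (Ksp/[Sr²⁺]) = 3.57×10⁻⁷ M
The smaller threshold [CO₃²⁻] is reached first, so CaCO₃ precipitates first.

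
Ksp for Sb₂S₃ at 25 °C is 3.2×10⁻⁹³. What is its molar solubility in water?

Sb₂S₃(s) ⇌ 2 Sb³⁺(aq) + 3 S²⁻(aq)
With molar solubility s: [Sb³⁺] = 2s, [S²⁻] = 3s.
Ksp = [Sb³⁺]^2[S²⁻]^3 = (2s)^2 · (3s)^3 = 108s^5
108s^5 = 3.2×10⁻⁹³  ⇒  s^5 = 3.0×10⁻⁹⁵
s = (3.0×10⁻⁹⁵)^(1/5) = 1.2×10⁻¹⁹ M

1.2×10⁻¹⁹ M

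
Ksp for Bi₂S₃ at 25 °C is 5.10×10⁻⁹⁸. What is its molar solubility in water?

1.36×10⁻²⁰ M

Bi₂S₃(s) ⇌ 2 Bi³⁺(aq) + 3 S²⁻(aq)
If s mol/L of Bi₂S₃ dissolves, [Bi³⁺] = 2s and [S²⁻] = 3s.
Ksp = [Bi³⁺]^2[S²⁻]^3 = (2s)^2 · (3s)^3 = 108s^5
108s^5 = 5.10×10⁻⁹⁸  ⇒  s^5 = 4.72×10⁻¹⁰⁰
s = (4.72×10⁻¹⁰⁰)^(1/5) = 1.36×10⁻²⁰ M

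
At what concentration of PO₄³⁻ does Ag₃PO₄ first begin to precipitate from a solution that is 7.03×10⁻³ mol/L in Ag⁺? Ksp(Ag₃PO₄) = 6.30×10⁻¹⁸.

Precipitation of each salt begins when its ion product equals Ksp.
Ag₃PO₄(s) ⇌ 3 Ag⁺(aq) + PO₄³⁻(aq)
Ksp = [Ag⁺]^3[PO₄³⁻] = [PO₄³⁻](7.03×10⁻³)^3
[PO₄³⁻] = 6.30×10⁻¹⁸ / (7.03×10⁻³)^3 = 1.81×10⁻¹¹
[PO₄³⁻] = 1.81×10⁻¹¹ mol/L

1.81×10⁻¹¹ M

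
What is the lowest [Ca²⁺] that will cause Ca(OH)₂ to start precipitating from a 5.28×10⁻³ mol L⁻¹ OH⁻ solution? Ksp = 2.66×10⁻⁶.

Precipitation of each salt begins when its ion product equals Ksp.
Ca(OH)₂(s) ⇌ Ca²⁺(aq) + 2 OH⁻(aq)
Ksp = [Ca²⁺][OH⁻]^2 = [Ca²⁺](5.28×10⁻³)^2
[Ca²⁺] = 2.66×10⁻⁶ / (5.28×10⁻³)^2 = 9.54×10⁻²
[Ca²⁺] = 9.54×10⁻² mol L⁻¹

9.54×10⁻² M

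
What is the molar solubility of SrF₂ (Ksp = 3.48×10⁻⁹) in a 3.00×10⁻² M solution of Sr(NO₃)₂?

SrF₂(s) ⇌ Sr²⁺(aq) + 2 F⁻(aq)
Let s be the solubility of SrF₂ here. The common ion gives [Sr²⁺] ≈ 3.00×10⁻² M, and [F⁻] = 2s.
Ksp = [Sr²⁺][F⁻]^2 = (3.00×10⁻²)(2s)^2
(2s)^2 = 3.48×10⁻⁹ / (3.00×10⁻²) = 1.16×10⁻⁷
s = 1.70×10⁻⁴ M

1.70×10⁻⁴ M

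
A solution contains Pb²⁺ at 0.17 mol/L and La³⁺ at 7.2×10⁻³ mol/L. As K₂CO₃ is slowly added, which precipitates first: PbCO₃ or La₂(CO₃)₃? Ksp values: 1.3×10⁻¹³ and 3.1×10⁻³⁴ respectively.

PbCO₃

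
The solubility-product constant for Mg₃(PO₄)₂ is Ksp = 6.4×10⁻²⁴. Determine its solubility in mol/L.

9.0×10⁻⁶ M

Mg₃(PO₄)₂(s) ⇌ 3 Mg²⁺(aq) + 2 PO₄³⁻(aq)
Let s be the molar solubility. Then [Mg²⁺] = 3s and [PO₄³⁻] = 2s.
Ksp = [Mg²⁺]^3[PO₄³⁻]^2 = (3s)^3 · (2s)^2 = 108s^5
108s^5 = 6.4×10⁻²⁴  ⇒  s^5 = 5.9×10⁻²⁶
s = 9.0×10⁻⁶ mol/L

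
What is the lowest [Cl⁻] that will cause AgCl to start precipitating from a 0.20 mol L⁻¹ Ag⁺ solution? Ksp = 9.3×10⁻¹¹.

The threshold for precipitation is Q = Ksp.
AgCl(s) ⇌ Ag⁺(aq) + Cl⁻(aq)
Ksp = [Ag⁺][Cl⁻] = [Cl⁻](0.20)
[Cl⁻] = 9.3×10⁻¹¹ / (0.20) = 4.7×10⁻¹⁰
[Cl⁻] = 4.7×10⁻¹⁰ mol L⁻¹

4.7×10⁻¹⁰ M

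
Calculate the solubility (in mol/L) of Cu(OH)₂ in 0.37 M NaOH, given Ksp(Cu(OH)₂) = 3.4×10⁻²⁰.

2.5×10⁻¹⁹ M

Cu(OH)₂(s) ⇌ Cu²⁺(aq) + 2 OH⁻(aq)
With OH⁻ already at 0.37 M and s small, take [OH⁻] ≈ 0.37 M and [Cu²⁺] = s.
Ksp = [Cu²⁺][OH⁻]^2 = s(0.37)^2
s = 3.4×10⁻²⁰ / (0.37)^2 = 2.5×10⁻¹⁹
s = 2.5×10⁻¹⁹ M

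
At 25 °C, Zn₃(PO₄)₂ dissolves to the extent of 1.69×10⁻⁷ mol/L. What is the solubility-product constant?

Zn₃(PO₄)₂(s) ⇌ 3 Zn²⁺(aq) + 2 PO₄³⁻(aq)
If s mol/L of Zn₃(PO₄)₂ dissolves, [Zn²⁺] = 3s and [PO₄³⁻] = 2s.
Ksp = [Zn²⁺]^3[PO₄³⁻]^2 = (3s)^3 · (2s)^2 = 108s^5
Ksp = 108 × (1.69×10⁻⁷)^5 = 1.49×10⁻³²

Ksp = 1.49×10⁻³²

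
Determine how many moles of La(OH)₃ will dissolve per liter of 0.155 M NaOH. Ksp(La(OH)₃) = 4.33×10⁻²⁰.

1.16×10⁻¹⁷ M

La(OH)₃(s) ⇌ La³⁺(aq) + 3 OH⁻(aq)
Let s be the solubility of La(OH)₃ here. The common ion gives [OH⁻] ≈ 0.155 M, and [La³⁺] = s.
Ksp = [La³⁺][OH⁻]^3 = s(0.155)^3
s = 4.33×10⁻²⁰ / (0.155)^3 = 1.16×10⁻¹⁷
s = 1.16×10⁻¹⁷ M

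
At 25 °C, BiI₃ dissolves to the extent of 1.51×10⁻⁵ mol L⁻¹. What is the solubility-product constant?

Ksp = 1.40×10⁻¹⁸

BiI₃(s) ⇌ Bi³⁺(aq) + 3 I⁻(aq)
For each mole of BiI₃ that dissolves per liter, [Bi³⁺] = s and [I⁻] = 3s; let s denote this solubility.
Ksp = [Bi³⁺][I⁻]^3 = s · (3s)^3 = 27s^4
Ksp = 27 × (1.51×10⁻⁵)^4 = 1.40×10⁻¹⁸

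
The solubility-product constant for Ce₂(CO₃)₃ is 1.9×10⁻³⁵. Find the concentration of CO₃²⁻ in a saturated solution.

1.3×10⁻⁷ M

Ce₂(CO₃)₃(s) ⇌ 2 Ce³⁺(aq) + 3 CO₃²⁻(aq)
Call the molar solubility s, so that [Ce³⁺] = 2s and [CO₃²⁻] = 3s.
Ksp = [Ce³⁺]^2[CO₃²⁻]^3 = (2s)^2 · (3s)^3 = 108s^5 = 1.9×10⁻³⁵
s = 4.5×10⁻⁸ M
[CO₃²⁻] = 3s = 1.3×10⁻⁷ M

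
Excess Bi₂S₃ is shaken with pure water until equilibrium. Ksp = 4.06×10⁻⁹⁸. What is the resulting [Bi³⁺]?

Bi₂S₃(s) ⇌ 2 Bi³⁺(aq) + 3 S²⁻(aq)
For each mole of Bi₂S₃ that dissolves per liter, [Bi³⁺] = 2s and [S²⁻] = 3s; let s denote this solubility.
Ksp = [Bi³⁺]^2[S²⁻]^3 = (2s)^2 · (3s)^3 = 108s^5 = 4.06×10⁻⁹⁸
s = 1.30×10⁻²⁰ mol L⁻¹
[Bi³⁺] = 2s = 2.61×10⁻²⁰ mol L⁻¹

2.61×10⁻²⁰ M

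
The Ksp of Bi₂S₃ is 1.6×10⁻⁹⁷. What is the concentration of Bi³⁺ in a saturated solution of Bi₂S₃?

3.4×10⁻²⁰ M

Bi₂S₃(s) ⇌ 2 Bi³⁺(aq) + 3 S²⁻(aq)
Let s be the molar solubility. Then [Bi³⁺] = 2s and [S²⁻] = 3s.
Ksp = [Bi³⁺]^2[S²⁻]^3 = (2s)^2 · (3s)^3 = 108s^5 = 1.6×10⁻⁹⁷
s = 1.7×10⁻²⁰ M
[Bi³⁺] = 2s = 3.4×10⁻²⁰ M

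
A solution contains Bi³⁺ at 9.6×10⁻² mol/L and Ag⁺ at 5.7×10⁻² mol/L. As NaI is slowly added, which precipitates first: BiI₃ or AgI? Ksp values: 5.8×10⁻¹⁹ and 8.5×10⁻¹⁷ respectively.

AgI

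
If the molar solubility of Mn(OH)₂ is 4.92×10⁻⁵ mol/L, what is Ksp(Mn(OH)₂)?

Mn(OH)₂(s) ⇌ Mn²⁺(aq) + 2 OH⁻(aq)
Call the molar solubility s, so that [Mn²⁺] = s and [OH⁻] = 2s.
Ksp = [Mn²⁺][OH⁻]^2 = s · (2s)^2 = 4s^3
Ksp = 4 × (4.92×10⁻⁵)^3 = 4.76×10⁻¹³

Ksp = 4.76×10⁻¹³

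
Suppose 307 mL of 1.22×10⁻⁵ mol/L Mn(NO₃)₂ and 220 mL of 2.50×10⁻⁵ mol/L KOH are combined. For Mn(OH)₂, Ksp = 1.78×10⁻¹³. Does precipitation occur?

The combined volume is 527 mL.
[Mn²⁺] = (1.22×10⁻⁵)(307)/527 = 7.11×10⁻⁶ mol/L
[OH⁻] = (2.50×10⁻⁵)(220)/527 = 1.04×10⁻⁵ mol/L
Q = [Mn²⁺][OH⁻]^2 = 7.74×10⁻¹⁶
Since Q (7.74×10⁻¹⁶) is less than Ksp (1.78×10⁻¹³), no Mn(OH)₂ precipitates.

No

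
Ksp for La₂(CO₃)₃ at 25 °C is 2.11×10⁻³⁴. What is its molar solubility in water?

7.21×10⁻⁸ M

La₂(CO₃)₃(s) ⇌ 2 La³⁺(aq) + 3 CO₃²⁻(aq)
With molar solubility s: [La³⁺] = 2s, [CO₃²⁻] = 3s.
Ksp = [La³⁺]^2[CO₃²⁻]^3 = (2s)^2 · (3s)^3 = 108s^5
108s^5 = 2.11×10⁻³⁴  ⇒  s^5 = 1.95×10⁻³⁶
s = (1.95×10⁻³⁶)^(1/5) = 7.21×10⁻⁸ mol L⁻¹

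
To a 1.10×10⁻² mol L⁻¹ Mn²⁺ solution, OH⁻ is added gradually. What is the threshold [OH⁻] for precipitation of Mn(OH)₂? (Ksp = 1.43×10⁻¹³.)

A salt starts to precipitate once the ion product Q reaches its Ksp.
Mn(OH)₂(s) ⇌ Mn²⁺(aq) + 2 OH⁻(aq)
Ksp = [Mn²⁺][OH⁻]^2 = [OH⁻]^2(1.10×10⁻²)
[OH⁻]^2 = 1.43×10⁻¹³ / (1.10×10⁻²) = 1.30×10⁻¹¹
[OH⁻] = 3.61×10⁻⁶ mol L⁻¹

3.61×10⁻⁶ M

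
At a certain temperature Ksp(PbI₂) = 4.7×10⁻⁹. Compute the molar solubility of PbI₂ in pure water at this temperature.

PbI₂(s) ⇌ Pb²⁺(aq) + 2 I⁻(aq)
For each mole of PbI₂ that dissolves per liter, [Pb²⁺] = s and [I⁻] = 2s; let s denote this solubility.
Ksp = [Pb²⁺][I⁻]^2 = s · (2s)^2 = 4s^3
4s^3 = 4.7×10⁻⁹  ⇒  s^3 = 1.2×10⁻⁹
s = (1.2×10⁻⁹)^(1/3) = 1.1×10⁻³ mol L⁻¹

1.1×10⁻³ M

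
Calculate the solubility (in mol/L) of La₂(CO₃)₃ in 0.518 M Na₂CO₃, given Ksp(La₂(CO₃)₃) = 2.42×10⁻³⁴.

2.09×10⁻¹⁷ M

La₂(CO₃)₃(s) ⇌ 2 La³⁺(aq) + 3 CO₃²⁻(aq)
With CO₃²⁻ already at 0.518 M and s small, take [CO₃²⁻] ≈ 0.518 M and [La³⁺] = 2s.
Ksp = [La³⁺]^2[CO₃²⁻]^3 = (2s)^2(0.518)^3
(2s)^2 = 2.42×10⁻³⁴ / (0.518)^3 = 1.74×10⁻³³
s = 2.09×10⁻¹⁷ M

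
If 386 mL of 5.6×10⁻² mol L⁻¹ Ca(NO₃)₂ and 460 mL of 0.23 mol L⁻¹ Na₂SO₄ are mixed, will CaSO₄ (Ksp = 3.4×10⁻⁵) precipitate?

Total volume after mixing = 386 + 460 = 846 mL.
[Ca²⁺] = (5.6×10⁻²)(386)/846 = 2.6×10⁻² mol L⁻¹
[SO₄²⁻] = (0.23)(460)/846 = 0.13 mol L⁻¹
Q = [Ca²⁺][SO₄²⁻] = 3.2×10⁻³
Because Q > Ksp (3.2×10⁻³ vs 3.4×10⁻⁵), a precipitate of CaSO₄ forms.

Yes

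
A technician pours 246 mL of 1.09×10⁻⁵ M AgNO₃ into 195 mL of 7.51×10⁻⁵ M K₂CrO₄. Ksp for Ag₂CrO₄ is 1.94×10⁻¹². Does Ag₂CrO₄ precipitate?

After mixing, V = 246 mL + 195 mL = 441 mL.
[Ag⁺] = (1.09×10⁻⁵)(246)/441 = 6.08×10⁻⁶ M
[CrO₄²⁻] = (7.51×10⁻⁵)(195)/441 = 3.32×10⁻⁵ M
Q = [Ag⁺]^2[CrO₄²⁻] = 1.23×10⁻¹⁵
Q < Ksp (1.23×10⁻¹⁵ vs 1.94×10⁻¹²); the solution remains unsaturated and no precipitate forms.

No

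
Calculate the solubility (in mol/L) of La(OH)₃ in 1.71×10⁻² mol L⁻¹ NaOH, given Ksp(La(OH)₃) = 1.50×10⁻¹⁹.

La(OH)₃(s) ⇌ La³⁺(aq) + 3 OH⁻(aq)
Let s be the solubility of La(OH)₃ here. The common ion gives [OH⁻] ≈ 1.71×10⁻² mol L⁻¹, and [La³⁺] = s.
Ksp = [La³⁺][OH⁻]^3 = s(1.71×10⁻²)^3
s = 1.50×10⁻¹⁹ / (1.71×10⁻²)^3 = 3.00×10⁻¹⁴
s = 3.00×10⁻¹⁴ mol L⁻¹

3.00×10⁻¹⁴ M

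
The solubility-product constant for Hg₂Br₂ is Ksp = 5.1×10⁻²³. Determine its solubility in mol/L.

Hg₂Br₂(s) ⇌ Hg₂²⁺(aq) + 2 Br⁻(aq)
Let s be the molar solubility. Then [Hg₂²⁺] = s and [Br⁻] = 2s.
Ksp = [Hg₂²⁺][Br⁻]^2 = s · (2s)^2 = 4s^3
4s^3 = 5.1×10⁻²³  ⇒  s^3 = 1.3×10⁻²³
s = 2.3×10⁻⁸ mol/L

2.3×10⁻⁸ M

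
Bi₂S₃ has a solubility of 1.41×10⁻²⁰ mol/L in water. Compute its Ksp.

Ksp = 6.02×10⁻⁹⁸

Bi₂S₃(s) ⇌ 2 Bi³⁺(aq) + 3 S²⁻(aq)
For each mole of Bi₂S₃ that dissolves per liter, [Bi³⁺] = 2s and [S²⁻] = 3s; let s denote this solubility.
Ksp = [Bi³⁺]^2[S²⁻]^3 = (2s)^2 · (3s)^3 = 108s^5
Ksp = 108 × (1.41×10⁻²⁰)^5 = 6.02×10⁻⁹⁸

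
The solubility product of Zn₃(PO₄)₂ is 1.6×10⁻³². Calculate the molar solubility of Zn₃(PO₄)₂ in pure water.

1.7×10⁻⁷ M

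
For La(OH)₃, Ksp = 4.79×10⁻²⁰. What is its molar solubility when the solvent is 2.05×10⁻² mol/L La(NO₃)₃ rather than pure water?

La(OH)₃(s) ⇌ La³⁺(aq) + 3 OH⁻(aq)
La³⁺ is already present at 2.05×10⁻² mol/L. If s mol/L of La(OH)₃ dissolves, [OH⁻] = 3s while [La³⁺] ≈ 2.05×10⁻² mol/L.
Ksp = [La³⁺][OH⁻]^3 = (2.05×10⁻²)(3s)^3
(3s)^3 = 4.79×10⁻²⁰ / (2.05×10⁻²) = 2.34×10⁻¹⁸
s = 4.42×10⁻⁷ mol/L

4.42×10⁻⁷ M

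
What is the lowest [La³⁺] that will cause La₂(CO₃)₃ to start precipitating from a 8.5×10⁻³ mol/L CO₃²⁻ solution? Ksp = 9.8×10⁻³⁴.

4.0×10⁻¹⁴ M

A salt starts to precipitate once the ion product Q reaches its Ksp.
La₂(CO₃)₃(s) ⇌ 2 La³⁺(aq) + 3 CO₃²⁻(aq)
Ksp = [La³⁺]^2[CO₃²⁻]^3 = [La³⁺]^2(8.5×10⁻³)^3
[La³⁺]^2 = 9.8×10⁻³⁴ / (8.5×10⁻³)^3 = 1.6×10⁻²⁷
[La³⁺] = 4.0×10⁻¹⁴ mol/L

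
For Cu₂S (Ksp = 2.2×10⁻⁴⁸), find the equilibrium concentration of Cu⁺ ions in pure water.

Cu₂S(s) ⇌ 2 Cu⁺(aq) + S²⁻(aq)
With molar solubility s: [Cu⁺] = 2s, [S²⁻] = s.
Ksp = [Cu⁺]^2[S²⁻] = (2s)^2 · s = 4s^3 = 2.2×10⁻⁴⁸
s = 8.2×10⁻¹⁷ mol/L
[Cu⁺] = 2s = 1.6×10⁻¹⁶ mol/L

1.6×10⁻¹⁶ M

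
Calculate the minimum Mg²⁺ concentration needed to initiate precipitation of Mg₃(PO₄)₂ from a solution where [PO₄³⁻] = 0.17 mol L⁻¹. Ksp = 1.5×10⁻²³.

8.0×10⁻⁸ M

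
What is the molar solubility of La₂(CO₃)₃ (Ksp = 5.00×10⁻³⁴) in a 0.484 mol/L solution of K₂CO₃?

3.32×10⁻¹⁷ M

La₂(CO₃)₃(s) ⇌ 2 La³⁺(aq) + 3 CO₃²⁻(aq)
CO₃²⁻ is already present at 0.484 mol/L. If s mol/L of La₂(CO₃)₃ dissolves, [La³⁺] = 2s while [CO₃²⁻] ≈ 0.484 mol/L.
Ksp = [La³⁺]^2[CO₃²⁻]^3 = (2s)^2(0.484)^3
(2s)^2 = 5.00×10⁻³⁴ / (0.484)^3 = 4.41×10⁻³³
s = 3.32×10⁻¹⁷ mol/L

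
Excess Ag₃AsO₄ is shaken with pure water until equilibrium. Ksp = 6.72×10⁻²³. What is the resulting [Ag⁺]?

3.77×10⁻⁶ M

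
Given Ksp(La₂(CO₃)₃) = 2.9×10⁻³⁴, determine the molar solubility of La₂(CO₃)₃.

La₂(CO₃)₃(s) ⇌ 2 La³⁺(aq) + 3 CO₃²⁻(aq)
If s mol/L of La₂(CO₃)₃ dissolves, [La³⁺] = 2s and [CO₃²⁻] = 3s.
Ksp = [La³⁺]^2[CO₃²⁻]^3 = (2s)^2 · (3s)^3 = 108s^5
108s^5 = 2.9×10⁻³⁴  ⇒  s^5 = 2.7×10⁻³⁶
s = (2.7×10⁻³⁶)^(1/5) = 7.7×10⁻⁸ mol L⁻¹

7.7×10⁻⁸ M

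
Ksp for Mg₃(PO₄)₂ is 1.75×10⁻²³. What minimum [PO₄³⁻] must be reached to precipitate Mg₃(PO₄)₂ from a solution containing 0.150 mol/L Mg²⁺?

7.20×10⁻¹¹ M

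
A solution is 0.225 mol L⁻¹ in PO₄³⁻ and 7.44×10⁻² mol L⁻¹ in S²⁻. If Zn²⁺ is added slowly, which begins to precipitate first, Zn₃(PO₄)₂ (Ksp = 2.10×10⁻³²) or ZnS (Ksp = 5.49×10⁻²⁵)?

ZnS

A salt starts to precipitate once the ion product Q reaches its Ksp.
For Zn₃(PO₄)₂: [Zn²⁺] = (Ksp/[PO₄³⁻]^2)^(1/3) = 7.46×10⁻¹¹ mol L⁻¹
For ZnS: [Zn²⁺] = (Ksp/[S²⁻]) = 7.38×10⁻²⁴ mol L⁻¹
ZnS requires the lower [Zn²⁺], so it precipitates first.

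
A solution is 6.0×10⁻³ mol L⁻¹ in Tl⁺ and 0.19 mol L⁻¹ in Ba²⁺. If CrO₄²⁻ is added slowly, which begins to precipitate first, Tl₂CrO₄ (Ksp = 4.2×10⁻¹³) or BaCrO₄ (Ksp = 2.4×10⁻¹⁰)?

Precipitation of each salt begins when its ion product equals Ksp.
For Tl₂CrO₄: [CrO₄²⁻] = (Ksp/[Tl⁺]^2) = 1.2×10⁻⁸ mol L⁻¹
For BaCrO₄: [CrO₄²⁻] = (Ksp/[Ba²⁺]) = 1.3×10⁻⁹ mol L⁻¹
Since BaCrO₄ needs less CrO₄²⁻ to reach saturation, it precipitates first.

BaCrO₄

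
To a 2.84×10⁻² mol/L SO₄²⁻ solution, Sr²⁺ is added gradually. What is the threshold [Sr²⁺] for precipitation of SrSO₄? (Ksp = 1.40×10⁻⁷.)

4.93×10⁻⁶ M

The threshold for precipitation is Q = Ksp.
SrSO₄(s) ⇌ Sr²⁺(aq) + SO₄²⁻(aq)
Ksp = [Sr²⁺][SO₄²⁻] = [Sr²⁺](2.84×10⁻²)
[Sr²⁺] = 1.40×10⁻⁷ / (2.84×10⁻²) = 4.93×10⁻⁶
[Sr²⁺] = 4.93×10⁻⁶ mol/L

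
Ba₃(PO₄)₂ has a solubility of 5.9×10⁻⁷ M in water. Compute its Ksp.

Ksp = 7.7×10⁻³⁰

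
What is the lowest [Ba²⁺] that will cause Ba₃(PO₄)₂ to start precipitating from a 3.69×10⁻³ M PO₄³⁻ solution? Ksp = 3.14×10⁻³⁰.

6.13×10⁻⁹ M

Precipitation begins when Q = Ksp.
Ba₃(PO₄)₂(s) ⇌ 3 Ba²⁺(aq) + 2 PO₄³⁻(aq)
Ksp = [Ba²⁺]^3[PO₄³⁻]^2 = [Ba²⁺]^3(3.69×10⁻³)^2
[Ba²⁺]^3 = 3.14×10⁻³⁰ / (3.69×10⁻³)^2 = 2.31×10⁻²⁵
[Ba²⁺] = 6.13×10⁻⁹ M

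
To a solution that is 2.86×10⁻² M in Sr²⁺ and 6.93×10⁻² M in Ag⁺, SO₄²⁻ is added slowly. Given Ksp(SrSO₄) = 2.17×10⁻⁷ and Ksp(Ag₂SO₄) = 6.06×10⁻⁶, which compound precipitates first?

SrSO₄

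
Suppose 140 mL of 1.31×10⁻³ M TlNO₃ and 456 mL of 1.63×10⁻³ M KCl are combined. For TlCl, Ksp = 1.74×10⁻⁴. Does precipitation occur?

No

The combined volume is 596 mL.
[Tl⁺] = (1.31×10⁻³)(140)/596 = 3.08×10⁻⁴ M
[Cl⁻] = (1.63×10⁻³)(456)/596 = 1.25×10⁻³ M
Q = [Tl⁺][Cl⁻] = 3.84×10⁻⁷
Since Q (3.84×10⁻⁷) is less than Ksp (1.74×10⁻⁴), no TlCl precipitates.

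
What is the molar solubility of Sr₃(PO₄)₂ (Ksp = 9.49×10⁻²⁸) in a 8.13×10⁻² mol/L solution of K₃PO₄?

Sr₃(PO₄)₂(s) ⇌ 3 Sr²⁺(aq) + 2 PO₄³⁻(aq)
PO₄³⁻ is already present at 8.13×10⁻² mol/L. If s mol/L of Sr₃(PO₄)₂ dissolves, [Sr²⁺] = 3s while [PO₄³⁻] ≈ 8.13×10⁻² mol/L.
Ksp = [Sr²⁺]^3[PO₄³⁻]^2 = (3s)^3(8.13×10⁻²)^2
(3s)^3 = 9.49×10⁻²⁸ / (8.13×10⁻²)^2 = 1.44×10⁻²⁵
s = 1.75×10⁻⁹ mol/L

1.75×10⁻⁹ M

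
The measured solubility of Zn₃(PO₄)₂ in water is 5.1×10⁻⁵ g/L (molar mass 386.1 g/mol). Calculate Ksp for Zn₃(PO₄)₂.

Ksp = 4.3×10⁻³³

Molar solubility s = (5.1×10⁻⁵ g/L) / (386.1 g/mol) = 1.321×10⁻⁷ mol/L
Zn₃(PO₄)₂(s) ⇌ 3 Zn²⁺(aq) + 2 PO₄³⁻(aq)
Let s be the molar solubility. Then [Zn²⁺] = 3s and [PO₄³⁻] = 2s.
Ksp = [Zn²⁺]^3[PO₄³⁻]^2 = (3s)^3 · (2s)^2 = 108s^5
Ksp = 108 × (1.321×10⁻⁷)^5 = 4.3×10⁻³³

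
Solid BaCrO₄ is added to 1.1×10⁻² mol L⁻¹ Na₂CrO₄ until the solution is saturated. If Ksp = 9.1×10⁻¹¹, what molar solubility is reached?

BaCrO₄(s) ⇌ Ba²⁺(aq) + CrO₄²⁻(aq)
With CrO₄²⁻ already at 1.1×10⁻² mol L⁻¹ and s small, take [CrO₄²⁻] ≈ 1.1×10⁻² mol L⁻¹ and [Ba²⁺] = s.
Ksp = [Ba²⁺][CrO₄²⁻] = s(1.1×10⁻²)
s = 9.1×10⁻¹¹ / (1.1×10⁻²) = 8.3×10⁻⁹
s = 8.3×10⁻⁹ mol L⁻¹

8.3×10⁻⁹ M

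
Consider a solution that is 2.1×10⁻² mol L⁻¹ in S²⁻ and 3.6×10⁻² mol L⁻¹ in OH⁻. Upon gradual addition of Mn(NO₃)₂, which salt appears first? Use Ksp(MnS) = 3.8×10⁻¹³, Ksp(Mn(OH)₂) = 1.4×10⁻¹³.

MnS

Precipitation of each salt begins when its ion product equals Ksp.
For MnS: [Mn²⁺] = (Ksp/[S²⁻]) = 1.8×10⁻¹¹ mol L⁻¹
For Mn(OH)₂: [Mn²⁺] = (Ksp/[OH⁻]^2) = 1.1×10⁻¹⁰ mol L⁻¹
Since MnS needs less Mn²⁺ to reach saturation, it precipitates first.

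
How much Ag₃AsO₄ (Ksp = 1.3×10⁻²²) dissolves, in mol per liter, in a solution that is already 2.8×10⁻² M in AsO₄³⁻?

Ag₃AsO₄(s) ⇌ 3 Ag⁺(aq) + AsO₄³⁻(aq)
With AsO₄³⁻ already at 2.8×10⁻² M and s small, take [AsO₄³⁻] ≈ 2.8×10⁻² M and [Ag⁺] = 3s.
Ksp = [Ag⁺]^3[AsO₄³⁻] = (3s)^3(2.8×10⁻²)
(3s)^3 = 1.3×10⁻²² / (2.8×10⁻²) = 4.6×10⁻²¹
s = 5.6×10⁻⁸ M

5.6×10⁻⁸ M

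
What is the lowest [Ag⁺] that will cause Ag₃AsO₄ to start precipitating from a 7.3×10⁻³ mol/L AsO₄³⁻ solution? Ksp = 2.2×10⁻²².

The threshold for precipitation is Q = Ksp.
Ag₃AsO₄(s) ⇌ 3 Ag⁺(aq) + AsO₄³⁻(aq)
Ksp = [Ag⁺]^3[AsO₄³⁻] = [Ag⁺]^3(7.3×10⁻³)
[Ag⁺]^3 = 2.2×10⁻²² / (7.3×10⁻³) = 3.0×10⁻²⁰
[Ag⁺] = 3.1×10⁻⁷ mol/L

3.1×10⁻⁷ M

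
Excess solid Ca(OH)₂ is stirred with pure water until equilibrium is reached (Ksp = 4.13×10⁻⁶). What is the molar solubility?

1.01×10⁻² M

Ca(OH)₂(s) ⇌ Ca²⁺(aq) + 2 OH⁻(aq)
If s mol/L of Ca(OH)₂ dissolves, [Ca²⁺] = s and [OH⁻] = 2s.
Ksp = [Ca²⁺][OH⁻]^2 = s · (2s)^2 = 4s^3
4s^3 = 4.13×10⁻⁶  ⇒  s^3 = 1.03×10⁻⁶
s = (1.03×10⁻⁶)^(1/3) = 1.01×10⁻² mol/L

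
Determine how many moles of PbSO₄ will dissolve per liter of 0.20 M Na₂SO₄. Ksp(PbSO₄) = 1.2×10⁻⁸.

PbSO₄(s) ⇌ Pb²⁺(aq) + SO₄²⁻(aq)
With SO₄²⁻ already at 0.20 M and s small, take [SO₄²⁻] ≈ 0.20 M and [Pb²⁺] = s.
Ksp = [Pb²⁺][SO₄²⁻] = s(0.20)
s = 1.2×10⁻⁸ / (0.20) = 6.0×10⁻⁸
s = 6.0×10⁻⁸ M

6.0×10⁻⁸ M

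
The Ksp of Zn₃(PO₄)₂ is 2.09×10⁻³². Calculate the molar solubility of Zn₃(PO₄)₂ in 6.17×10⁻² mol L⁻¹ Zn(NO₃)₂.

Zn₃(PO₄)₂(s) ⇌ 3 Zn²⁺(aq) + 2 PO₄³⁻(aq)
Zn²⁺ is already present at 6.17×10⁻² mol L⁻¹. If s mol/L of Zn₃(PO₄)₂ dissolves, [PO₄³⁻] = 2s while [Zn²⁺] ≈ 6.17×10⁻² mol L⁻¹.
Ksp = [Zn²⁺]^3[PO₄³⁻]^2 = (6.17×10⁻²)^3(2s)^2
(2s)^2 = 2.09×10⁻³² / (6.17×10⁻²)^3 = 8.90×10⁻²⁹
s = 4.72×10⁻¹⁵ mol L⁻¹

4.72×10⁻¹⁵ M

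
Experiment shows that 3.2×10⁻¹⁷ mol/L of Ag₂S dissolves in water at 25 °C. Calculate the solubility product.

Ag₂S(s) ⇌ 2 Ag⁺(aq) + S²⁻(aq)
For each mole of Ag₂S that dissolves per liter, [Ag⁺] = 2s and [S²⁻] = s; let s denote this solubility.
Ksp = [Ag⁺]^2[S²⁻] = (2s)^2 · s = 4s^3
Ksp = 4 × (3.2×10⁻¹⁷)^3 = 1.3×10⁻⁴⁹

Ksp = 1.3×10⁻⁴⁹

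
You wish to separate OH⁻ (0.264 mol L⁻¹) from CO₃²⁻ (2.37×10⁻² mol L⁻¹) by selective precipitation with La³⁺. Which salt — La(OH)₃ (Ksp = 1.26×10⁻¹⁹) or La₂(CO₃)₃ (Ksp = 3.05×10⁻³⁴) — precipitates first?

Precipitation begins when Q = Ksp.
For La(OH)₃: [La³⁺] = (Ksp/[OH⁻]^3) = 6.85×10⁻¹⁸ mol L⁻¹
For La₂(CO₃)₃: [La³⁺] = (Ksp/[CO₃²⁻]^3)^(1/2) = 4.79×10⁻¹⁵ mol L⁻¹
The smaller threshold [La³⁺] is reached first, so La(OH)₃ precipitates first.

La(OH)₃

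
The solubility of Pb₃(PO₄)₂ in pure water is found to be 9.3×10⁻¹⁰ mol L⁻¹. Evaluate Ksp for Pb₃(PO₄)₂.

Pb₃(PO₄)₂(s) ⇌ 3 Pb²⁺(aq) + 2 PO₄³⁻(aq)
For each mole of Pb₃(PO₄)₂ that dissolves per liter, [Pb²⁺] = 3s and [PO₄³⁻] = 2s; let s denote this solubility.
Ksp = [Pb²⁺]^3[PO₄³⁻]^2 = (3s)^3 · (2s)^2 = 108s^5
Ksp = 108 × (9.3×10⁻¹⁰)^5 = 7.5×10⁻⁴⁴

Ksp = 7.5×10⁻⁴⁴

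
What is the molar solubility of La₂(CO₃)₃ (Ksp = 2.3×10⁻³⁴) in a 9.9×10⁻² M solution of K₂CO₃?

2.4×10⁻¹⁶ M

La₂(CO₃)₃(s) ⇌ 2 La³⁺(aq) + 3 CO₃²⁻(aq)
Let s be the solubility of La₂(CO₃)₃ here. The common ion gives [CO₃²⁻] ≈ 9.9×10⁻² M, and [La³⁺] = 2s.
Ksp = [La³⁺]^2[CO₃²⁻]^3 = (2s)^2(9.9×10⁻²)^3
(2s)^2 = 2.3×10⁻³⁴ / (9.9×10⁻²)^3 = 2.4×10⁻³¹
s = 2.4×10⁻¹⁶ M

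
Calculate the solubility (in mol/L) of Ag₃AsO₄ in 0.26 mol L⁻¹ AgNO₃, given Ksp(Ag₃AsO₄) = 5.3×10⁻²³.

Ag₃AsO₄(s) ⇌ 3 Ag⁺(aq) + AsO₄³⁻(aq)
Let s be the solubility of Ag₃AsO₄ here. The common ion gives [Ag⁺] ≈ 0.26 mol L⁻¹, and [AsO₄³⁻] = s.
Ksp = [Ag⁺]^3[AsO₄³⁻] = (0.26)^3s
s = 5.3×10⁻²³ / (0.26)^3 = 3.0×10⁻²¹
s = 3.0×10⁻²¹ mol L⁻¹

3.0×10⁻²¹ M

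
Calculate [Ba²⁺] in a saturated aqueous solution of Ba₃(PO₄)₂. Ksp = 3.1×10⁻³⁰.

1.5×10⁻⁶ M

Ba₃(PO₄)₂(s) ⇌ 3 Ba²⁺(aq) + 2 PO₄³⁻(aq)
Call the molar solubility s, so that [Ba²⁺] = 3s and [PO₄³⁻] = 2s.
Ksp = [Ba²⁺]^3[PO₄³⁻]^2 = (3s)^3 · (2s)^2 = 108s^5 = 3.1×10⁻³⁰
s = 4.9×10⁻⁷ M
[Ba²⁺] = 3s = 1.5×10⁻⁶ M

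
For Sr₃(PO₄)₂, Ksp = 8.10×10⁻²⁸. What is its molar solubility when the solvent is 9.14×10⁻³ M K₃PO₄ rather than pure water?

Sr₃(PO₄)₂(s) ⇌ 3 Sr²⁺(aq) + 2 PO₄³⁻(aq)
The solution already contains PO₄³⁻ at 9.14×10⁻³ M. Let s be the molar solubility of Sr₃(PO₄)₂.
[PO₄³⁻] ≈ 9.14×10⁻³ M (common ion dominates); [Sr²⁺] = 3s.
Ksp = [Sr²⁺]^3[PO₄³⁻]^2 = (3s)^3(9.14×10⁻³)^2
(3s)^3 = 8.10×10⁻²⁸ / (9.14×10⁻³)^2 = 9.70×10⁻²⁴
s = 7.11×10⁻⁹ M

7.11×10⁻⁹ M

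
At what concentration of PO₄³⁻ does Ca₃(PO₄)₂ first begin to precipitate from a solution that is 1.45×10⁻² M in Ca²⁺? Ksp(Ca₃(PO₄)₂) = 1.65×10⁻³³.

2.33×10⁻¹⁴ M

Each salt precipitates once Q = Ksp for that salt.
Ca₃(PO₄)₂(s) ⇌ 3 Ca²⁺(aq) + 2 PO₄³⁻(aq)
Ksp = [Ca²⁺]^3[PO₄³⁻]^2 = [PO₄³⁻]^2(1.45×10⁻²)^3
[PO₄³⁻]^2 = 1.65×10⁻³³ / (1.45×10⁻²)^3 = 5.41×10⁻²⁸
[PO₄³⁻] = 2.33×10⁻¹⁴ M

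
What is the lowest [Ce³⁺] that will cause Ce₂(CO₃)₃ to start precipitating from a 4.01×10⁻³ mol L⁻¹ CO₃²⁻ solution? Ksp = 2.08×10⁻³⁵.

The threshold for precipitation is Q = Ksp.
Ce₂(CO₃)₃(s) ⇌ 2 Ce³⁺(aq) + 3 CO₃²⁻(aq)
Ksp = [Ce³⁺]^2[CO₃²⁻]^3 = [Ce³⁺]^2(4.01×10⁻³)^3
[Ce³⁺]^2 = 2.08×10⁻³⁵ / (4.01×10⁻³)^3 = 3.23×10⁻²⁸
[Ce³⁺] = 1.80×10⁻¹⁴ mol L⁻¹

1.80×10⁻¹⁴ M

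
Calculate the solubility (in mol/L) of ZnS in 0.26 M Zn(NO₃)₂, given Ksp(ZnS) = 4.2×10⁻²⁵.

1.6×10⁻²⁴ M

ZnS(s) ⇌ Zn²⁺(aq) + S²⁻(aq)
With Zn²⁺ already at 0.26 M and s small, take [Zn²⁺] ≈ 0.26 M and [S²⁻] = s.
Ksp = [Zn²⁺][S²⁻] = (0.26)s
s = 4.2×10⁻²⁵ / (0.26) = 1.6×10⁻²⁴
s = 1.6×10⁻²⁴ M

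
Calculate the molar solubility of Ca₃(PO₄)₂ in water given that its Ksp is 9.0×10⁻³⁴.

Ca₃(PO₄)₂(s) ⇌ 3 Ca²⁺(aq) + 2 PO₄³⁻(aq)
With molar solubility s: [Ca²⁺] = 3s, [PO₄³⁻] = 2s.
Ksp = [Ca²⁺]^3[PO₄³⁻]^2 = (3s)^3 · (2s)^2 = 108s^5
108s^5 = 9.0×10⁻³⁴  ⇒  s^5 = 8.3×10⁻³⁶
s = 9.6×10⁻⁸ mol L⁻¹

9.6×10⁻⁸ M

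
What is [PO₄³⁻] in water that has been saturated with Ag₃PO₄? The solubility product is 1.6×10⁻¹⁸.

Ag₃PO₄(s) ⇌ 3 Ag⁺(aq) + PO₄³⁻(aq)
If s mol/L of Ag₃PO₄ dissolves, [Ag⁺] = 3s and [PO₄³⁻] = s.
Ksp = [Ag⁺]^3[PO₄³⁻] = (3s)^3 · s = 27s^4 = 1.6×10⁻¹⁸
s = 1.6×10⁻⁵ M
[PO₄³⁻] = s = 1.6×10⁻⁵ M

1.6×10⁻⁵ M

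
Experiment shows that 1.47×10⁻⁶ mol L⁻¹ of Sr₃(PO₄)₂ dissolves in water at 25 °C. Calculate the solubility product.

Sr₃(PO₄)₂(s) ⇌ 3 Sr²⁺(aq) + 2 PO₄³⁻(aq)
With molar solubility s: [Sr²⁺] = 3s, [PO₄³⁻] = 2s.
Ksp = [Sr²⁺]^3[PO₄³⁻]^2 = (3s)^3 · (2s)^2 = 108s^5
Ksp = 108 × (1.47×10⁻⁶)^5 = 7.41×10⁻²⁸

Ksp = 7.41×10⁻²⁸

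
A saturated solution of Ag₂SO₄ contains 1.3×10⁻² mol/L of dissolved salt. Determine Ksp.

Ksp = 8.8×10⁻⁶

Ag₂SO₄(s) ⇌ 2 Ag⁺(aq) + SO₄²⁻(aq)
Let s be the molar solubility. Then [Ag⁺] = 2s and [SO₄²⁻] = s.
Ksp = [Ag⁺]^2[SO₄²⁻] = (2s)^2 · s = 4s^3
Ksp = 4 × (1.3×10⁻²)^3 = 8.8×10⁻⁶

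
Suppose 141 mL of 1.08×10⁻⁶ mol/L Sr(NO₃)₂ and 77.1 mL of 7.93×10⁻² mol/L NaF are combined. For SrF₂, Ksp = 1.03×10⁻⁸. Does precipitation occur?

After mixing, V = 141 mL + 77.1 mL = 218.1 mL.
[Sr²⁺] = (1.08×10⁻⁶)(141)/218.1 = 6.98×10⁻⁷ mol/L
[F⁻] = (7.93×10⁻²)(77.1)/218.1 = 2.80×10⁻² mol/L
Q = [Sr²⁺][F⁻]^2 = 5.49×10⁻¹⁰
Q = 5.49×10⁻¹⁰ < Ksp = 1.03×10⁻⁸, so the solution is unsaturated and no precipitate forms.

No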